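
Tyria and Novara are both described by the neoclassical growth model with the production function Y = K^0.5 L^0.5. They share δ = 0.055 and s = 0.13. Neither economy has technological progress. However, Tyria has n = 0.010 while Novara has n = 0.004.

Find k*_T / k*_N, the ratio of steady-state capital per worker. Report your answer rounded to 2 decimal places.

ratio ≈ 0.82

Steady-state k* = [s/(n + δ)]^(1/(1−α)), so the ratio is [ (s_T/(n + δ)_T) / (s_N/(n + δ)_N) ]^2.
s_T/(n + δ)_T = 0.13/0.065 = 2.0000; s_N/(n + δ)_N = 0.13/0.059 = 2.2034.
Ratio = (2.0000/2.2034)^2 = 0.9077^2 ≈ 0.8239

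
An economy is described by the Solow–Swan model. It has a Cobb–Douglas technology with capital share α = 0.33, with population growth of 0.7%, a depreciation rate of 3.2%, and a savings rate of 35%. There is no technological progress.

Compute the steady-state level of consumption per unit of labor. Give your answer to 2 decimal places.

c* ≈ 1.92

At the steady state, Δk = 0, so s·k^α = (n + δ)·k.
Dividing both sides by k: k^(1−α) = s / (n + δ).
k^0.67 = 0.35 / (0.007 + 0.032) = 0.35 / 0.039 = 8.9744
k* = 8.9744^(1/0.67) ≈ 26.4482
y* = (k*)^α = 26.4482^0.33 ≈ 2.9471
c* = (1 − s)·y* = (1 − 0.35) × 2.9471 ≈ 1.9156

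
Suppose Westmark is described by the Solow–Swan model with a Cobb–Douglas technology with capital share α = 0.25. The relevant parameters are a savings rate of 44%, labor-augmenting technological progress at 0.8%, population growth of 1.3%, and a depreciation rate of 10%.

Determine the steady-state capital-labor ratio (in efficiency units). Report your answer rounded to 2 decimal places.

k* ≈ 5.59

Steady state requires s·f(k) = (n + g + δ)·k, i.e. s·k^α = (n + g + δ)·k.
Rearranging, k^(1−α) = s / (n + g + δ).
k^0.75 = 0.44 / (0.013 + 0.008 + 0.100) = 0.44 / 0.121 = 3.6364
k* = 3.6364^(1/0.75) ≈ 5.5919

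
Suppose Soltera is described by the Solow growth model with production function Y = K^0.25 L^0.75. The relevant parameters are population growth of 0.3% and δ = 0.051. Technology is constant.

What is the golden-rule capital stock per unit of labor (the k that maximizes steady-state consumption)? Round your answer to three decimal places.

The golden rule sets f'(k) = n + δ, i.e. α·k^(α−1) = n + δ.
So k^(1−α) = α / (n + δ) = 0.25 / 0.054 = 4.6296.
k_gold = 4.6296^(1/0.75) ≈ 7.7160

k_gold ≈ 7.716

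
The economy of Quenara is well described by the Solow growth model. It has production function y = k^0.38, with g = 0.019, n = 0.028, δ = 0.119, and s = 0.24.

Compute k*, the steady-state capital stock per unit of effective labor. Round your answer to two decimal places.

At the steady state, Δk = 0, so s·k^α = (n + g + δ)·k.
Rearranging, k^(1−α) = s / (n + g + δ).
k^0.62 = 0.24 / (0.028 + 0.019 + 0.119) = 0.24 / 0.166 = 1.4458
k* = 1.4458^(1/0.62) ≈ 1.8123

k* = 1.81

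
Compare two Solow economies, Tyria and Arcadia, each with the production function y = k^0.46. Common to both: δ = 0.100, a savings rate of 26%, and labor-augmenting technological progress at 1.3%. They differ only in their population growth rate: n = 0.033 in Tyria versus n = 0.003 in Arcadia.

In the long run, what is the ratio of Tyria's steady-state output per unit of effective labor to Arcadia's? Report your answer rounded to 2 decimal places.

Steady-state y* = [s/(n + g + δ)]^(α/(1−α)), so the ratio is [ (s_T/(n + g + δ)_T) / (s_A/(n + g + δ)_A) ]^0.8519.
s_T/(n + g + δ)_T = 0.26/0.146 = 1.7808; s_A/(n + g + δ)_A = 0.26/0.116 = 2.2414.
Ratio = (1.7808/2.2414)^0.8519 = 0.7945^0.8519 ≈ 0.8220

y*_T / y*_A ≈ 0.82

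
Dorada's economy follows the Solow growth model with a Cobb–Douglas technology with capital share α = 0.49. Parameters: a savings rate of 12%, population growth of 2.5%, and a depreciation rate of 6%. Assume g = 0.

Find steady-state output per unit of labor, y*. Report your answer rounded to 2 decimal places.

Steady state requires s·f(k) = (n + δ)·k, i.e. s·k^α = (n + δ)·k.
Dividing both sides by k: k^(1−α) = s / (n + δ).
k^0.51 = 0.12 / (0.025 + 0.060) = 0.12 / 0.085 = 1.4118
k* = 1.4118^(1/0.51) ≈ 1.9664
y* = (k*)^α = 1.9664^0.49 ≈ 1.3928

y* ≈ 1.39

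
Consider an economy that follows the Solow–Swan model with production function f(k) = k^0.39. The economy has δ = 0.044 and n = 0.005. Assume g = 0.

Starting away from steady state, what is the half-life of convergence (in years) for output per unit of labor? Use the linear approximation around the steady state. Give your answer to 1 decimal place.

Near the steady state the convergence rate is λ = (1 − α)(n + δ).
λ = (1 − 0.39) × 0.049 = 0.61 × 0.049 = 0.02989
Half-life = ln 2 / λ = 0.6931 / 0.02989 ≈ 23.19 years

t_½ ≈ 23.2 years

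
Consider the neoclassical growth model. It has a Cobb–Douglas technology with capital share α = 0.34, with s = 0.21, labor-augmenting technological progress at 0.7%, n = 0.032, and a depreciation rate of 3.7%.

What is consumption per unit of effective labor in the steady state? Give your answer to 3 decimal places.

c* = 1.334

In steady state, investment equals break-even investment: s·k^α = (n + g + δ)·k.
Dividing both sides by k: k^(1−α) = s / (n + g + δ).
k^0.66 = 0.21 / (0.032 + 0.007 + 0.037) = 0.21 / 0.076 = 2.7632
k* = 2.7632^(1/0.66) ≈ 4.6645
y* = (k*)^α = 4.6645^0.34 ≈ 1.6881
c* = (1 − s)·y* = (1 − 0.21) × 1.6881 ≈ 1.3336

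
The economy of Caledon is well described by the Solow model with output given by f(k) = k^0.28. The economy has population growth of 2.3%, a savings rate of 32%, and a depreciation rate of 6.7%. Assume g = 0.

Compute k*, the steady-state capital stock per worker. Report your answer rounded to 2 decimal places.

k* = 5.82

In steady state, investment equals break-even investment: s·k^α = (n + δ)·k.
Rearranging, k^(1−α) = s / (n + δ).
k^0.72 = 0.32 / (0.023 + 0.067) = 0.32 / 0.090 = 3.5556
k* = 3.5556^(1/0.72) ≈ 5.8231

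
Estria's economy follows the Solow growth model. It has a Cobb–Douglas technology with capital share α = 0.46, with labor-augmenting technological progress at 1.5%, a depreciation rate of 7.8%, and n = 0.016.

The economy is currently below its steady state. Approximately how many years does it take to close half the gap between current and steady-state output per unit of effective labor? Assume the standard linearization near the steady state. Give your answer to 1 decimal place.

Near the steady state the convergence rate is λ = (1 − α)(n + g + δ).
λ = (1 − 0.46) × 0.109 = 0.54 × 0.109 = 0.05886
Half-life = ln 2 / λ = 0.6931 / 0.05886 ≈ 11.78 years

about 11.8 years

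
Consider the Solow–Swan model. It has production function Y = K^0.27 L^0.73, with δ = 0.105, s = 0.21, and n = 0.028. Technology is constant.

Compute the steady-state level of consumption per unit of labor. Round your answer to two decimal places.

Steady state requires s·f(k) = (n + δ)·k, i.e. s·k^α = (n + δ)·k.
Dividing both sides by k: k^(1−α) = s / (n + δ).
k^0.73 = 0.21 / (0.028 + 0.105) = 0.21 / 0.133 = 1.5789
k* = 1.5789^(1/0.73) ≈ 1.8695
y* = (k*)^α = 1.8695^0.27 ≈ 1.1840
c* = (1 − s)·y* = (1 − 0.21) × 1.1840 ≈ 0.9354

c* ≈ 0.94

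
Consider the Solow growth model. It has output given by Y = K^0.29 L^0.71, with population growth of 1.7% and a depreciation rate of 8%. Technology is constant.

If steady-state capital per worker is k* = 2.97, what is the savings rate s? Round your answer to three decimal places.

In steady state, investment equals break-even investment: s·k^α = (n + δ)·k.
So s / (n + δ) = (k*)^(1−α) = 2.97^0.71 = 2.1660.
Therefore s = 2.1660 × (n + δ) = 2.1660 × 0.097 = 0.2101.

s ≈ 0.210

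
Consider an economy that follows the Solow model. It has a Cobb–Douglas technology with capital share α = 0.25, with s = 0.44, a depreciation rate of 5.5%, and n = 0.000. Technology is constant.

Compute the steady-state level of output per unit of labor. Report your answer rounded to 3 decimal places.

In steady state, investment equals break-even investment: s·k^α = (n + δ)·k.
Rearranging, k^(1−α) = s / (n + δ).
k^0.75 = 0.44 / (0.000 + 0.055) = 0.44 / 0.055 = 8.0000
k* = 8.0000^(1/0.75) ≈ 16.0000
y* = (k*)^α = 16.0000^0.25 ≈ 2.0000

y* ≈ 2.000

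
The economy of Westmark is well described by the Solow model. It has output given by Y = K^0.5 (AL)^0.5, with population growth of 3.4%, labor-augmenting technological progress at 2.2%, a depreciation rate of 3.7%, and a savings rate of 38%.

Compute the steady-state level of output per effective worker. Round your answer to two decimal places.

In steady state, investment equals break-even investment: s·k^α = (n + g + δ)·k.
Dividing both sides by k: k^(1−α) = s / (n + g + δ).
k^0.5 = 0.38 / (0.034 + 0.022 + 0.037) = 0.38 / 0.093 = 4.0860
k* = 4.0860^(1/0.5) ≈ 16.6954
y* = (k*)^α = 16.6954^0.5 ≈ 4.0860

y* = 4.09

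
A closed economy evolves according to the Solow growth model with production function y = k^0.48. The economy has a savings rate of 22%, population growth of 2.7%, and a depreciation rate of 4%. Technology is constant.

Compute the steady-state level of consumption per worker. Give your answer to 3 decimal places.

At the steady state, Δk = 0, so s·k^α = (n + δ)·k.
Dividing both sides by k: k^(1−α) = s / (n + δ).
k^0.52 = 0.22 / (0.027 + 0.040) = 0.22 / 0.067 = 3.2836
k* = 3.2836^(1/0.52) ≈ 9.8397
y* = (k*)^α = 9.8397^0.48 ≈ 2.9966
c* = (1 − s)·y* = (1 − 0.22) × 2.9966 ≈ 2.3373

c* ≈ 2.337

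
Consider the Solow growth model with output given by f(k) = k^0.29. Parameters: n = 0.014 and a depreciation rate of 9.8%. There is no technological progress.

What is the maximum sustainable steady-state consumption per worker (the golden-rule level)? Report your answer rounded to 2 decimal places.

At the golden rule, f'(k) = n + δ, so α·k^(α−1) = n + δ and k_gold = (α/(n + δ))^(1/(1−α)).
k_gold = (0.29/0.112)^(1/0.71) = 2.5893^1.4085 ≈ 3.8192
c_gold = f(k_gold) − (n + δ)·k_gold = 1.4749 − 0.112×3.8192 ≈ 1.0471

c_gold ≈ 1.05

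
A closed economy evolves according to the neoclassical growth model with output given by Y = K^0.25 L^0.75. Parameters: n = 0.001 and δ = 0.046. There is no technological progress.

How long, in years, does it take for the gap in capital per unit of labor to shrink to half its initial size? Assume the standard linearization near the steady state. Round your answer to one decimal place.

Near the steady state the convergence rate is λ = (1 − α)(n + δ).
λ = (1 − 0.25) × 0.047 = 0.75 × 0.047 = 0.03525
Half-life = ln 2 / λ = 0.6931 / 0.03525 ≈ 19.66 years

about 19.7 years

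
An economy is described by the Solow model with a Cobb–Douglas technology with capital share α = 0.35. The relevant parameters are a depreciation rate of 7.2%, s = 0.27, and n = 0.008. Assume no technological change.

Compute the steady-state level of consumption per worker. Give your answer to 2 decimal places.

At the steady state, Δk = 0, so s·k^α = (n + δ)·k.
Rearranging, k^(1−α) = s / (n + δ).
k^0.65 = 0.27 / (0.008 + 0.072) = 0.27 / 0.080 = 3.3750
k* = 3.3750^(1/0.65) ≈ 6.4972
y* = (k*)^α = 6.4972^0.35 ≈ 1.9251
c* = (1 − s)·y* = (1 − 0.27) × 1.9251 ≈ 1.4053

c* ≈ 1.41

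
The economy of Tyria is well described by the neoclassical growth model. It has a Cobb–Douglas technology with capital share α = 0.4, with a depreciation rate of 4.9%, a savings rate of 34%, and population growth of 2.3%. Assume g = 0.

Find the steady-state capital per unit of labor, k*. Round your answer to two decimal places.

k* = 13.29

Steady state requires s·f(k) = (n + δ)·k, i.e. s·k^α = (n + δ)·k.
Rearranging, k^(1−α) = s / (n + δ).
k^0.6 = 0.34 / (0.023 + 0.049) = 0.34 / 0.072 = 4.7222
k* = 4.7222^(1/0.6) ≈ 13.2915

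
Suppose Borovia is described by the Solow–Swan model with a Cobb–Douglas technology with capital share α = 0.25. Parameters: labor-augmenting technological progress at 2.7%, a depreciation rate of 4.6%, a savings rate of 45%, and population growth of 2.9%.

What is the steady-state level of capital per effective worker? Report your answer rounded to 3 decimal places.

k* ≈ 7.236

At the steady state, Δk = 0, so s·k^α = (n + g + δ)·k.
Dividing both sides by k: k^(1−α) = s / (n + g + δ).
k^0.75 = 0.45 / (0.029 + 0.027 + 0.046) = 0.45 / 0.102 = 4.4118
k* = 4.4118^(1/0.75) ≈ 7.2358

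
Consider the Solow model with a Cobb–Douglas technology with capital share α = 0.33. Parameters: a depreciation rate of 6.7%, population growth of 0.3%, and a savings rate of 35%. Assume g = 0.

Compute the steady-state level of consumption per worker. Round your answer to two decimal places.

c* = 1.44

At the steady state, Δk = 0, so s·k^α = (n + δ)·k.
Dividing both sides by k: k^(1−α) = s / (n + δ).
k^0.67 = 0.35 / (0.003 + 0.067) = 0.35 / 0.070 = 5.0000
k* = 5.0000^(1/0.67) ≈ 11.0469
y* = (k*)^α = 11.0469^0.33 ≈ 2.2094
c* = (1 − s)·y* = (1 − 0.35) × 2.2094 ≈ 1.4361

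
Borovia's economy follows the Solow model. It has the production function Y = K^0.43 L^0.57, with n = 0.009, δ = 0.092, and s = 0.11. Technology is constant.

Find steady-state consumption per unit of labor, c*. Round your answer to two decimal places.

c* = 0.95

In steady state, investment equals break-even investment: s·k^α = (n + δ)·k.
Dividing both sides by k: k^(1−α) = s / (n + δ).
k^0.57 = 0.11 / (0.009 + 0.092) = 0.11 / 0.101 = 1.0891
k* = 1.0891^(1/0.57) ≈ 1.1615
y* = (k*)^α = 1.1615^0.43 ≈ 1.0665
c* = (1 − s)·y* = (1 − 0.11) × 1.0665 ≈ 0.9492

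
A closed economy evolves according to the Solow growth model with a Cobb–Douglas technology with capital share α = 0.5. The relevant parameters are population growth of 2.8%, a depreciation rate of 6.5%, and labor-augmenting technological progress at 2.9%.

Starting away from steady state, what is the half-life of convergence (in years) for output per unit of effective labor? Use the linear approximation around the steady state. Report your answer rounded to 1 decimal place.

Near the steady state the convergence rate is λ = (1 − α)(n + g + δ).
λ = (1 − 0.5) × 0.122 = 0.5 × 0.122 = 0.0610
Half-life = ln 2 / λ = 0.6931 / 0.0610 ≈ 11.36 years

about 11.4 years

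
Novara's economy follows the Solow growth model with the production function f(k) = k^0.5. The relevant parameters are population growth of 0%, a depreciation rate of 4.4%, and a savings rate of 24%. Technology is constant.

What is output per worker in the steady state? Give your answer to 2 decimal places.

y* ≈ 5.45

At the steady state, Δk = 0, so s·k^α = (n + δ)·k.
Rearranging, k^(1−α) = s / (n + δ).
k^0.5 = 0.24 / (0.000 + 0.044) = 0.24 / 0.044 = 5.4545
k* = 5.4545^(1/0.5) ≈ 29.7516
y* = (k*)^α = 29.7516^0.5 ≈ 5.4545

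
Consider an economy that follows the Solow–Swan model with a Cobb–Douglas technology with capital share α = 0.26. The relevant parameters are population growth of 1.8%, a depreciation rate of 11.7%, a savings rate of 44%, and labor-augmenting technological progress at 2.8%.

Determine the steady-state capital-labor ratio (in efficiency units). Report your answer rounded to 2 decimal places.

At the steady state, Δk = 0, so s·k^α = (n + g + δ)·k.
Rearranging, k^(1−α) = s / (n + g + δ).
k^0.74 = 0.44 / (0.018 + 0.028 + 0.117) = 0.44 / 0.163 = 2.6994
k* = 2.6994^(1/0.74) ≈ 3.8264

k* = 3.83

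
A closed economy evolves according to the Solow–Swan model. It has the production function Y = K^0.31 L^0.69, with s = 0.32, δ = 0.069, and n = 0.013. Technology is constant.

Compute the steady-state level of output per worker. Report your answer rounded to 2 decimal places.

y* ≈ 1.84

Steady state requires s·f(k) = (n + δ)·k, i.e. s·k^α = (n + δ)·k.
Rearranging, k^(1−α) = s / (n + δ).
k^0.69 = 0.32 / (0.013 + 0.069) = 0.32 / 0.082 = 3.9024
k* = 3.9024^(1/0.69) ≈ 7.1945
y* = (k*)^α = 7.1945^0.31 ≈ 1.8436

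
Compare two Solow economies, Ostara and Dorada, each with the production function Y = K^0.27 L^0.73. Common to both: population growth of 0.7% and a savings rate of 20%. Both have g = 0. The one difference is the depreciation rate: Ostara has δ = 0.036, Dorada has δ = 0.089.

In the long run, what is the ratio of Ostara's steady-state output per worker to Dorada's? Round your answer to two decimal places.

Steady-state y* = [s/(n + δ)]^(α/(1−α)), so the ratio is [ (s_O/(n + δ)_O) / (s_D/(n + δ)_D) ]^0.3699.
s_O/(n + δ)_O = 0.20/0.043 = 4.6512; s_D/(n + δ)_D = 0.20/0.096 = 2.0833.
Ratio = (4.6512/2.0833)^0.3699 = 2.2326^0.3699 ≈ 1.3459

ratio ≈ 1.35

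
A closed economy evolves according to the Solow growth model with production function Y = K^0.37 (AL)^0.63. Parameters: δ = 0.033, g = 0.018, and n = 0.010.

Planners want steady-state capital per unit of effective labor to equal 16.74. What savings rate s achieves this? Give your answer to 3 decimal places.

s ≈ 0.360

In steady state, investment equals break-even investment: s·k^α = (n + g + δ)·k.
So s / (n + g + δ) = (k*)^(1−α) = 16.74^0.63 = 5.9015.
Therefore s = 5.9015 × (n + g + δ) = 5.9015 × 0.061 = 0.3600.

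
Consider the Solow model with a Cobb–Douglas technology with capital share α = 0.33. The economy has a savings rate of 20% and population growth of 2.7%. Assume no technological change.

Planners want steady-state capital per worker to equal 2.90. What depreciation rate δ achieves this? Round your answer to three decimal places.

δ ≈ 0.071

At the steady state, Δk = 0, so s·k^α = (n + δ)·k.
So s / (n + δ) = (k*)^(1−α) = 2.90^0.67 = 2.0408.
Therefore n + δ = s / 2.0408 = 0.20 / 2.0408 = 0.0980, so δ = 0.0980 − 0.027 = 0.0710.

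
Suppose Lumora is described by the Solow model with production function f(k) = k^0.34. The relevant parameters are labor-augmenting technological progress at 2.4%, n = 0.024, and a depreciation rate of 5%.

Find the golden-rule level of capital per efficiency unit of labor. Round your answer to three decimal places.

The golden rule sets f'(k) = n + g + δ, i.e. α·k^(α−1) = n + g + δ.
So k^(1−α) = α / (n + g + δ) = 0.34 / 0.098 = 3.4694.
k_gold = 3.4694^(1/0.66) ≈ 6.5852

k_gold ≈ 6.585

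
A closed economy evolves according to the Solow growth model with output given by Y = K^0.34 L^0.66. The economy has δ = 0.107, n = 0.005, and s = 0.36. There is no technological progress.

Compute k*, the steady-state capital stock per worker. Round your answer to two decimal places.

In steady state, investment equals break-even investment: s·k^α = (n + δ)·k.
Dividing both sides by k: k^(1−α) = s / (n + δ).
k^0.66 = 0.36 / (0.005 + 0.107) = 0.36 / 0.112 = 3.2143
k* = 3.2143^(1/0.66) ≈ 5.8656

k* ≈ 5.87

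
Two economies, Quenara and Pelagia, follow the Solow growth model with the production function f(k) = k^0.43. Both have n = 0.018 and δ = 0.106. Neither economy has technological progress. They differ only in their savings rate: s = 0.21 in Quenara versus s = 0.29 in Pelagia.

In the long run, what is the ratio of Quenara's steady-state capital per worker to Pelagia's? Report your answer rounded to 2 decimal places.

ratio ≈ 0.57

Steady-state k* = [s/(n + δ)]^(1/(1−α)), so the ratio is [ (s_Q/(n + δ)_Q) / (s_P/(n + δ)_P) ]^1.7544.
s_Q/(n + δ)_Q = 0.21/0.124 = 1.6935; s_P/(n + δ)_P = 0.29/0.124 = 2.3387.
Ratio = (1.6935/2.3387)^1.7544 = 0.7241^1.7544 ≈ 0.5676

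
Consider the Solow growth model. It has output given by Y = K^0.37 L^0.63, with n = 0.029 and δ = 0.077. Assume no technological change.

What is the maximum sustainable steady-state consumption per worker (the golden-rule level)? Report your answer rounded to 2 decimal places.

c_gold ≈ 1.31

At the golden rule, f'(k) = n + δ, so α·k^(α−1) = n + δ and k_gold = (α/(n + δ))^(1/(1−α)).
k_gold = (0.37/0.106)^(1/0.63) = 3.4906^1.5873 ≈ 7.2735
c_gold = f(k_gold) − (n + δ)·k_gold = 2.0837 − 0.106×7.2735 ≈ 1.3127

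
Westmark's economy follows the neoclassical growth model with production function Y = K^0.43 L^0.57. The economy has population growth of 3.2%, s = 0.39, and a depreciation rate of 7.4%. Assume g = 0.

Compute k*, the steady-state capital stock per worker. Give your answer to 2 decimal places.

Steady state requires s·f(k) = (n + δ)·k, i.e. s·k^α = (n + δ)·k.
Rearranging, k^(1−α) = s / (n + δ).
k^0.57 = 0.39 / (0.032 + 0.074) = 0.39 / 0.106 = 3.6792
k* = 3.6792^(1/0.57) ≈ 9.8299

k* ≈ 9.83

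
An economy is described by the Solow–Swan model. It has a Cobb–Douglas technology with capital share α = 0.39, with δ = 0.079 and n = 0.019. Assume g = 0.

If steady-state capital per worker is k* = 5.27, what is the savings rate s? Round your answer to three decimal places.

s ≈ 0.270

Steady state requires s·f(k) = (n + δ)·k, i.e. s·k^α = (n + δ)·k.
So s / (n + δ) = (k*)^(1−α) = 5.27^0.61 = 2.7562.
Therefore s = 2.7562 × (n + δ) = 2.7562 × 0.098 = 0.2701.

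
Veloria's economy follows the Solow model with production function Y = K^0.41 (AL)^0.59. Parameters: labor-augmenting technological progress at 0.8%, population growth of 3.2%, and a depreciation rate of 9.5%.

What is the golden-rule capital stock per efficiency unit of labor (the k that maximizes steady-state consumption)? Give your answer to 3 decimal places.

k_gold ≈ 6.572

The golden rule sets f'(k) = n + g + δ, i.e. α·k^(α−1) = n + g + δ.
So k^(1−α) = α / (n + g + δ) = 0.41 / 0.135 = 3.0370.
k_gold = 3.0370^(1/0.59) ≈ 6.5721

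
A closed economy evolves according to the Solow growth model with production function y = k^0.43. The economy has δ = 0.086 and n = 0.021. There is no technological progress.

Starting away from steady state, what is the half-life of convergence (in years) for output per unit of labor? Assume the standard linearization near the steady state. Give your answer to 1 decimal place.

Near the steady state the convergence rate is λ = (1 − α)(n + δ).
λ = (1 − 0.43) × 0.107 = 0.57 × 0.107 = 0.06099
Half-life = ln 2 / λ = 0.6931 / 0.06099 ≈ 11.36 years

half-life ≈ 11.4 years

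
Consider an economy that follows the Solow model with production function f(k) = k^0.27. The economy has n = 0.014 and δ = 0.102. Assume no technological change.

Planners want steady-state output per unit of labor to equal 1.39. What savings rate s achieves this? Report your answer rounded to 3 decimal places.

Steady state requires s·f(k) = (n + δ)·k, i.e. s·k^α = (n + δ)·k.
Since y* = [s/(n + δ)]^(α/(1−α)), we have s/(n + δ) = (y*)^((1−α)/α) = 1.39^2.7037 = 2.4360.
Therefore s = 2.4360 × (n + δ) = 2.4360 × 0.116 = 0.2826.

s ≈ 0.283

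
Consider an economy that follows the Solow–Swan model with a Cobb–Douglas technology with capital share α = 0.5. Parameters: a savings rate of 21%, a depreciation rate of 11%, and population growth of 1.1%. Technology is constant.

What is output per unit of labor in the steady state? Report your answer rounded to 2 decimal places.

y* ≈ 1.74

In steady state, investment equals break-even investment: s·k^α = (n + δ)·k.
Dividing both sides by k: k^(1−α) = s / (n + δ).
k^0.5 = 0.21 / (0.011 + 0.110) = 0.21 / 0.121 = 1.7355
k* = 1.7355^(1/0.5) ≈ 3.0120
y* = (k*)^α = 3.0120^0.5 ≈ 1.7355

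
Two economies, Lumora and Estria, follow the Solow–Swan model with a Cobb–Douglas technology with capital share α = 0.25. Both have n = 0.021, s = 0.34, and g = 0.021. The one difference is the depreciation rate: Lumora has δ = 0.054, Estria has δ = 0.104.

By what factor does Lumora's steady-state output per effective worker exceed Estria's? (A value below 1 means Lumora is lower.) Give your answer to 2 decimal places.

y*_L / y*_E ≈ 1.15

Steady-state y* = [s/(n + g + δ)]^(α/(1−α)), so the ratio is [ (s_L/(n + g + δ)_L) / (s_E/(n + g + δ)_E) ]^0.3333.
s_L/(n + g + δ)_L = 0.34/0.096 = 3.5417; s_E/(n + g + δ)_E = 0.34/0.146 = 2.3288.
Ratio = (3.5417/2.3288)^0.3333 = 1.5208^0.3333 ≈ 1.1500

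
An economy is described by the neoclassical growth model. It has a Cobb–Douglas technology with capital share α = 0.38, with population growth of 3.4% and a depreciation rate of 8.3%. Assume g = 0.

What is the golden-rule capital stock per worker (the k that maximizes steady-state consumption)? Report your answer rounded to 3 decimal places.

The golden rule sets f'(k) = n + δ, i.e. α·k^(α−1) = n + δ.
So k^(1−α) = α / (n + δ) = 0.38 / 0.117 = 3.2479.
k_gold = 3.2479^(1/0.62) ≈ 6.6860

k_gold ≈ 6.686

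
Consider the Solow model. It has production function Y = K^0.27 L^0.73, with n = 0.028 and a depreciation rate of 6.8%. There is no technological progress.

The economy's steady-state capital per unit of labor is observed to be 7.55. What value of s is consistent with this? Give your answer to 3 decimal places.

s ≈ 0.420

Steady state requires s·f(k) = (n + δ)·k, i.e. s·k^α = (n + δ)·k.
So s / (n + δ) = (k*)^(1−α) = 7.55^0.73 = 4.3742.
Therefore s = 4.3742 × (n + δ) = 4.3742 × 0.096 = 0.4199.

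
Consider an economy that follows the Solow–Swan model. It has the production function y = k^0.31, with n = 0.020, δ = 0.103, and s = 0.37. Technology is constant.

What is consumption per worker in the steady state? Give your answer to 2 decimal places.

At the steady state, Δk = 0, so s·k^α = (n + δ)·k.
Rearranging, k^(1−α) = s / (n + δ).
k^0.69 = 0.37 / (0.020 + 0.103) = 0.37 / 0.123 = 3.0081
k* = 3.0081^(1/0.69) ≈ 4.9338
y* = (k*)^α = 4.9338^0.31 ≈ 1.6402
c* = (1 − s)·y* = (1 − 0.37) × 1.6402 ≈ 1.0333

c* = 1.03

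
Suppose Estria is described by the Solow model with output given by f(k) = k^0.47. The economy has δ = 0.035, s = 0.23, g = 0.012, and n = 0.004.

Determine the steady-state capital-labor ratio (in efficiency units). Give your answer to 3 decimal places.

Steady state requires s·f(k) = (n + g + δ)·k, i.e. s·k^α = (n + g + δ)·k.
Dividing both sides by k: k^(1−α) = s / (n + g + δ).
k^0.53 = 0.23 / (0.004 + 0.012 + 0.035) = 0.23 / 0.051 = 4.5098
k* = 4.5098^(1/0.53) ≈ 17.1498

k* ≈ 17.150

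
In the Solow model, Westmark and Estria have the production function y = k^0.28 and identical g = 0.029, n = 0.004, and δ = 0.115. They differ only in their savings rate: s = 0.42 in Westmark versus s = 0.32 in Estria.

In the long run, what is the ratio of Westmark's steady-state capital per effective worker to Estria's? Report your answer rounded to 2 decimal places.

Steady-state k* = [s/(n + g + δ)]^(1/(1−α)), so the ratio is [ (s_W/(n + g + δ)_W) / (s_E/(n + g + δ)_E) ]^1.3889.
s_W/(n + g + δ)_W = 0.42/0.148 = 2.8378; s_E/(n + g + δ)_E = 0.32/0.148 = 2.1622.
Ratio = (2.8378/2.1622)^1.3889 = 1.3125^1.3889 ≈ 1.4589

k*_W / k*_E ≈ 1.46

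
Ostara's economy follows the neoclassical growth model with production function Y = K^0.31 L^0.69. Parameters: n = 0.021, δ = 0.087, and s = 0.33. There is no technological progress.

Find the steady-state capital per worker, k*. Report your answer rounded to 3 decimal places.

k* ≈ 5.047

Steady state requires s·f(k) = (n + δ)·k, i.e. s·k^α = (n + δ)·k.
Rearranging, k^(1−α) = s / (n + δ).
k^0.69 = 0.33 / (0.021 + 0.087) = 0.33 / 0.108 = 3.0556
k* = 3.0556^(1/0.69) ≈ 5.0471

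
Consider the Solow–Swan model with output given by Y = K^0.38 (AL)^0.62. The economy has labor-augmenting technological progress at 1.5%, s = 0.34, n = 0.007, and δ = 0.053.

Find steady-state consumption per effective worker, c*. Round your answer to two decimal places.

Steady state requires s·f(k) = (n + g + δ)·k, i.e. s·k^α = (n + g + δ)·k.
Dividing both sides by k: k^(1−α) = s / (n + g + δ).
k^0.62 = 0.34 / (0.007 + 0.015 + 0.053) = 0.34 / 0.075 = 4.5333
k* = 4.5333^(1/0.62) ≈ 11.4481
y* = (k*)^α = 11.4481^0.38 ≈ 2.5253
c* = (1 − s)·y* = (1 − 0.34) × 2.5253 ≈ 1.6667

c* = 1.67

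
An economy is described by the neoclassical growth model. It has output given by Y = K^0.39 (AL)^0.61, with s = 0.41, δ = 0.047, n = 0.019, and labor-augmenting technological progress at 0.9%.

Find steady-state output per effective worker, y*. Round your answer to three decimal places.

y* = 2.963

In steady state, investment equals break-even investment: s·k^α = (n + g + δ)·k.
Dividing both sides by k: k^(1−α) = s / (n + g + δ).
k^0.61 = 0.41 / (0.019 + 0.009 + 0.047) = 0.41 / 0.075 = 5.4667
k* = 5.4667^(1/0.61) ≈ 16.1952
y* = (k*)^α = 16.1952^0.39 ≈ 2.9625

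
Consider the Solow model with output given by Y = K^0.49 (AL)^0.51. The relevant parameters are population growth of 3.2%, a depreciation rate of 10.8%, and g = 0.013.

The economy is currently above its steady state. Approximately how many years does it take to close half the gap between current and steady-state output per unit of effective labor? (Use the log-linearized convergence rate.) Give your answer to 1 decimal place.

t_½ ≈ 8.9 years

Near the steady state the convergence rate is λ = (1 − α)(n + g + δ).
λ = (1 − 0.49) × 0.153 = 0.51 × 0.153 = 0.07803
Half-life = ln 2 / λ = 0.6931 / 0.07803 ≈ 8.88 years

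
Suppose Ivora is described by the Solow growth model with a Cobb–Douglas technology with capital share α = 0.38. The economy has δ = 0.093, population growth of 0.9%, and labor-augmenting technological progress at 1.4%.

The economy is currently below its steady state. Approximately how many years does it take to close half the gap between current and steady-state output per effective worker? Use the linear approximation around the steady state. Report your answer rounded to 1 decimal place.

about 9.6 years

Near the steady state the convergence rate is λ = (1 − α)(n + g + δ).
λ = (1 − 0.38) × 0.116 = 0.62 × 0.116 = 0.07192
Half-life = ln 2 / λ = 0.6931 / 0.07192 ≈ 9.64 years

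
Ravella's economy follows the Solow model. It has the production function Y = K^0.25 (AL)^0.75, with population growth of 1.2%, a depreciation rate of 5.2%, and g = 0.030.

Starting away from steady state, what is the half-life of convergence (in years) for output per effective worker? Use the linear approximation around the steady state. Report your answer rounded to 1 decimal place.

half-life ≈ 9.8 years

Near the steady state the convergence rate is λ = (1 − α)(n + g + δ).
λ = (1 − 0.25) × 0.094 = 0.75 × 0.094 = 0.0705
Half-life = ln 2 / λ = 0.6931 / 0.0705 ≈ 9.83 years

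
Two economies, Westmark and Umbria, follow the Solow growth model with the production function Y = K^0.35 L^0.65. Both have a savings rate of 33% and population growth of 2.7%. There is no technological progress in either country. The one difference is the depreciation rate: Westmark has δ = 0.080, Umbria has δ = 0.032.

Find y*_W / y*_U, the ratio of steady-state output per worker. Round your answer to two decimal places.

Steady-state y* = [s/(n + δ)]^(α/(1−α)), so the ratio is [ (s_W/(n + δ)_W) / (s_U/(n + δ)_U) ]^0.5385.
s_W/(n + δ)_W = 0.33/0.107 = 3.0841; s_U/(n + δ)_U = 0.33/0.059 = 5.5932.
Ratio = (3.0841/5.5932)^0.5385 = 0.5514^0.5385 ≈ 0.7257

y*_W / y*_U ≈ 0.73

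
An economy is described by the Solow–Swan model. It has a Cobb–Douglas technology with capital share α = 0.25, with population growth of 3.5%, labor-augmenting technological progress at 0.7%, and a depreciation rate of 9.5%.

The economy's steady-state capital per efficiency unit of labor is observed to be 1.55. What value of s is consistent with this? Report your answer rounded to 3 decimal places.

s ≈ 0.190

Steady state requires s·f(k) = (n + g + δ)·k, i.e. s·k^α = (n + g + δ)·k.
So s / (n + g + δ) = (k*)^(1−α) = 1.55^0.75 = 1.3891.
Therefore s = 1.3891 × (n + g + δ) = 1.3891 × 0.137 = 0.1903.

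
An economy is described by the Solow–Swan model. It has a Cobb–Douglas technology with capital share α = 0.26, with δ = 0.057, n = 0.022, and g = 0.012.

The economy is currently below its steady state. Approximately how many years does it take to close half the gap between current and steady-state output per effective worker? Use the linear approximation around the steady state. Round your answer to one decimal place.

t_½ ≈ 10.3 years

Near the steady state the convergence rate is λ = (1 − α)(n + g + δ).
λ = (1 − 0.26) × 0.091 = 0.74 × 0.091 = 0.06734
Half-life = ln 2 / λ = 0.6931 / 0.06734 ≈ 10.29 years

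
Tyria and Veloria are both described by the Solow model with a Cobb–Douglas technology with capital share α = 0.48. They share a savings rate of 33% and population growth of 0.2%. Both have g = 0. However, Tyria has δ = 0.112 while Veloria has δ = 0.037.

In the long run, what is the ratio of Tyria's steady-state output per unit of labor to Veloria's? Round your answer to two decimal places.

ratio ≈ 0.37

Steady-state y* = [s/(n + δ)]^(α/(1−α)), so the ratio is [ (s_T/(n + δ)_T) / (s_V/(n + δ)_V) ]^0.9231.
s_T/(n + δ)_T = 0.33/0.114 = 2.8947; s_V/(n + δ)_V = 0.33/0.039 = 8.4615.
Ratio = (2.8947/8.4615)^0.9231 = 0.3421^0.9231 ≈ 0.3715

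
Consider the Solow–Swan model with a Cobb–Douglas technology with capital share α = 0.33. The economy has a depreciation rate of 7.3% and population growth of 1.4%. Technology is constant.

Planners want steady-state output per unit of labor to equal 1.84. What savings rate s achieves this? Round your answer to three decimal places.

Steady state requires s·f(k) = (n + δ)·k, i.e. s·k^α = (n + δ)·k.
Since y* = [s/(n + δ)]^(α/(1−α)), we have s/(n + δ) = (y*)^((1−α)/α) = 1.84^2.0303 = 3.4487.
Therefore s = 3.4487 × (n + δ) = 3.4487 × 0.087 = 0.3000.

s ≈ 0.300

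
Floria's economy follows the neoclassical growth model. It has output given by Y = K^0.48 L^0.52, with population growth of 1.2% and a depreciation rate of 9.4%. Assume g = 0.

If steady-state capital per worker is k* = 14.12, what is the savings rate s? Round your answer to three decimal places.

s ≈ 0.420

At the steady state, Δk = 0, so s·k^α = (n + δ)·k.
So s / (n + δ) = (k*)^(1−α) = 14.12^0.52 = 3.9620.
Therefore s = 3.9620 × (n + δ) = 3.9620 × 0.106 = 0.4200.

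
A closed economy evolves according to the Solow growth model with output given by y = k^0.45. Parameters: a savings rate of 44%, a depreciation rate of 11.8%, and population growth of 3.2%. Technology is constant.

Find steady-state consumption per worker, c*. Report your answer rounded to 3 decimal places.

Steady state requires s·f(k) = (n + δ)·k, i.e. s·k^α = (n + δ)·k.
Dividing both sides by k: k^(1−α) = s / (n + δ).
k^0.55 = 0.44 / (0.032 + 0.118) = 0.44 / 0.150 = 2.9333
k* = 2.9333^(1/0.55) ≈ 7.0752
y* = (k*)^α = 7.0752^0.45 ≈ 2.4120
c* = (1 − s)·y* = (1 − 0.44) × 2.4120 ≈ 1.3507

c* ≈ 1.351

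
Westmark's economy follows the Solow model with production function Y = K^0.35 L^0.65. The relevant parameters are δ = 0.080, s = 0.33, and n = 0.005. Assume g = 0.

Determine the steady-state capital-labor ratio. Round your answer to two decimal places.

Steady state requires s·f(k) = (n + δ)·k, i.e. s·k^α = (n + δ)·k.
Dividing both sides by k: k^(1−α) = s / (n + δ).
k^0.65 = 0.33 / (0.005 + 0.080) = 0.33 / 0.085 = 3.8824
k* = 3.8824^(1/0.65) ≈ 8.0595

k* = 8.06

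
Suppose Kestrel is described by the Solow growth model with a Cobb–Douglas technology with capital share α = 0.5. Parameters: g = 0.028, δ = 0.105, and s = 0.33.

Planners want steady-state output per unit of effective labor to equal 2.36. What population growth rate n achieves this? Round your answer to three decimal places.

n ≈ 0.007

In steady state, investment equals break-even investment: s·k^α = (n + g + δ)·k.
Since y* = [s/(n + g + δ)]^(α/(1−α)), we have s/(n + g + δ) = (y*)^((1−α)/α) = 2.36^1 = 2.3600.
Therefore n + g + δ = s / 2.3600 = 0.33 / 2.3600 = 0.1398, so n = 0.1398 − 0.133 = 0.0068.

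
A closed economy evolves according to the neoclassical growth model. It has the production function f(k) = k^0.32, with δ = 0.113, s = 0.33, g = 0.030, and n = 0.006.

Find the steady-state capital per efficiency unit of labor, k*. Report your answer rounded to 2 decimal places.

k* = 3.22

In steady state, investment equals break-even investment: s·k^α = (n + g + δ)·k.
Rearranging, k^(1−α) = s / (n + g + δ).
k^0.68 = 0.33 / (0.006 + 0.030 + 0.113) = 0.33 / 0.149 = 2.2148
k* = 2.2148^(1/0.68) ≈ 3.2199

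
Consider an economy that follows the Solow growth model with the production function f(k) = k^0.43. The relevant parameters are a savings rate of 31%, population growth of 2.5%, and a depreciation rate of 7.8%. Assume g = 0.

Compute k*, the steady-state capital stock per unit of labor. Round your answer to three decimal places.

Steady state requires s·f(k) = (n + δ)·k, i.e. s·k^α = (n + δ)·k.
Rearranging, k^(1−α) = s / (n + δ).
k^0.57 = 0.31 / (0.025 + 0.078) = 0.31 / 0.103 = 3.0097
k* = 3.0097^(1/0.57) ≈ 6.9106

k* = 6.911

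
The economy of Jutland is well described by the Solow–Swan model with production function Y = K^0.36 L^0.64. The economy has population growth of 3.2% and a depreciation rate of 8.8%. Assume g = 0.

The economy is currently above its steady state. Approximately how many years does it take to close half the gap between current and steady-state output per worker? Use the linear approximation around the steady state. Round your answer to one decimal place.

t_½ ≈ 9.0 years

Near the steady state the convergence rate is λ = (1 − α)(n + δ).
λ = (1 − 0.36) × 0.120 = 0.64 × 0.120 = 0.0768
Half-life = ln 2 / λ = 0.6931 / 0.0768 ≈ 9.02 years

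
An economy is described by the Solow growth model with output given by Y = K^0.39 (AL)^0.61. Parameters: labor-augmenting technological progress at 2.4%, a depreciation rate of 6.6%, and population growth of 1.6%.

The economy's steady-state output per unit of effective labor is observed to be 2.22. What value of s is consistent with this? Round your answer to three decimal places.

In steady state, investment equals break-even investment: s·k^α = (n + g + δ)·k.
Since y* = [s/(n + g + δ)]^(α/(1−α)), we have s/(n + g + δ) = (y*)^((1−α)/α) = 2.22^1.5641 = 3.4812.
Therefore s = 3.4812 × (n + g + δ) = 3.4812 × 0.106 = 0.3690.

s ≈ 0.369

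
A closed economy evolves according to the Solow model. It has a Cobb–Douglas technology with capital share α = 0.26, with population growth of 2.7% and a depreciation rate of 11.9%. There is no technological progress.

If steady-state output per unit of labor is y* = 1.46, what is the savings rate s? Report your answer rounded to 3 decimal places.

s ≈ 0.429

At the steady state, Δk = 0, so s·k^α = (n + δ)·k.
Since y* = [s/(n + δ)]^(α/(1−α)), we have s/(n + δ) = (y*)^((1−α)/α) = 1.46^2.8462 = 2.9362.
Therefore s = 2.9362 × (n + δ) = 2.9362 × 0.146 = 0.4287.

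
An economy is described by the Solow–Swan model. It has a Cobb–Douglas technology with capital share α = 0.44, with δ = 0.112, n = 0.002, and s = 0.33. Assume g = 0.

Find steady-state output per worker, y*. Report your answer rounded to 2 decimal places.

y* = 2.31

In steady state, investment equals break-even investment: s·k^α = (n + δ)·k.
Rearranging, k^(1−α) = s / (n + δ).
k^0.56 = 0.33 / (0.002 + 0.112) = 0.33 / 0.114 = 2.8947
k* = 2.8947^(1/0.56) ≈ 6.6726
y* = (k*)^α = 6.6726^0.44 ≈ 2.3051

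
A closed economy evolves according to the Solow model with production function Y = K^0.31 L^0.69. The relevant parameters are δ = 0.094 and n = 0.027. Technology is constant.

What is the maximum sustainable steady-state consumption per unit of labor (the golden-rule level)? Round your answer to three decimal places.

c_gold ≈ 1.053

At the golden rule, f'(k) = n + δ, so α·k^(α−1) = n + δ and k_gold = (α/(n + δ))^(1/(1−α)).
k_gold = (0.31/0.121)^(1/0.69) = 2.5620^1.4493 ≈ 3.9098
c_gold = f(k_gold) − (n + δ)·k_gold = 1.5260 − 0.121×3.9098 ≈ 1.0529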